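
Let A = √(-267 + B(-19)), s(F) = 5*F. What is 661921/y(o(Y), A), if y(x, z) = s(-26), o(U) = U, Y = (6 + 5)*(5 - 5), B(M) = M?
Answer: -50917/10 ≈ -5091.7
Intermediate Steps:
Y = 0 (Y = 11*0 = 0)
A = I*√286 (A = √(-267 - 19) = √(-286) = I*√286 ≈ 16.912*I)
y(x, z) = -130 (y(x, z) = 5*(-26) = -130)
661921/y(o(Y), A) = 661921/(-130) = 661921*(-1/130) = -50917/10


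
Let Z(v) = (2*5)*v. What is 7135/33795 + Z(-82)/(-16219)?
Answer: 28686893/109624221 ≈ 0.26168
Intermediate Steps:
Z(v) = 10*v
7135/33795 + Z(-82)/(-16219) = 7135/33795 + (10*(-82))/(-16219) = 7135*(1/33795) - 820*(-1/16219) = 1427/6759 + 820/16219 = 28686893/109624221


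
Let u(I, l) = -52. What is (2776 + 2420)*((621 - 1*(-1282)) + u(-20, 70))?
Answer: 9617796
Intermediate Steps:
(2776 + 2420)*((621 - 1*(-1282)) + u(-20, 70)) = (2776 + 2420)*((621 - 1*(-1282)) - 52) = 5196*((621 + 1282) - 52) = 5196*(1903 - 52) = 5196*1851 = 9617796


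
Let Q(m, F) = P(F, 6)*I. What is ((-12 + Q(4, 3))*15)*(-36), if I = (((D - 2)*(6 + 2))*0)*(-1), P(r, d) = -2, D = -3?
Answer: 6480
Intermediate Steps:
I = 0 (I = (((-3 - 2)*(6 + 2))*0)*(-1) = (-5*8*0)*(-1) = -40*0*(-1) = 0*(-1) = 0)
Q(m, F) = 0 (Q(m, F) = -2*0 = 0)
((-12 + Q(4, 3))*15)*(-36) = ((-12 + 0)*15)*(-36) = -12*15*(-36) = -180*(-36) = 6480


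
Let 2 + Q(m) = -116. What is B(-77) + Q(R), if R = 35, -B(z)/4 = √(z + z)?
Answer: -118 - 4*I*√154 ≈ -118.0 - 49.639*I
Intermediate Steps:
B(z) = -4*√2*√z (B(z) = -4*√(z + z) = -4*√2*√z)
Q(m) = -118 (Q(m) = -2 - 116 = -118)
B(-77) + Q(R) = -4*√2*√(-77) - 118 = -4*√2*I*√77 - 118 = -4*I*√154 - 118 = -118 - 4*I*√154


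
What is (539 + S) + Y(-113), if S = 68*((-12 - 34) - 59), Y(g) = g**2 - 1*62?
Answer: 6106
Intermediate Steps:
Y(g) = -62 + g**2 (Y(g) = g**2 - 62 = -62 + g**2)
S = -7140 (S = 68*(-46 - 59) = 68*(-105) = -7140)
(539 + S) + Y(-113) = (539 - 7140) + (-62 + (-113)**2) = -6601 + (-62 + 12769) = -6601 + 12707 = 6106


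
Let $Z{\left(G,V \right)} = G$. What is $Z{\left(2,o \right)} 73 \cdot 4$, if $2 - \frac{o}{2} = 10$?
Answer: $584$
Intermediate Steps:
$o = -16$ ($o = 4 - 20 = -16$)
$Z{\left(2,o \right)} 73 \cdot 4 = 2 \cdot 73 \cdot 4 = 146 \cdot 4 = 584$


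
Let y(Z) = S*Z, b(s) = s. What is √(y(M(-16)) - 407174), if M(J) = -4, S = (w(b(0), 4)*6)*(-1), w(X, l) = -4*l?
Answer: I*√407558 ≈ 638.4*I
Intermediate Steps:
S = 96 (S = (-4*4*6)*(-1) = -16*6*(-1) = -96*(-1) = 96)
y(Z) = 96*Z
√(y(M(-16)) - 407174) = √(96*(-4) - 407174) = √(-384 - 407174) = √(-407558) = I*√407558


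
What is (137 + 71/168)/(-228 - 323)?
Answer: -23087/92568 ≈ -0.24941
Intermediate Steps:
(137 + 71/168)/(-228 - 323) = (137 + 71*(1/168))/(-551) = (137 + 71/168)*(-1/551) = (23087/168)*(-1/551) = -23087/92568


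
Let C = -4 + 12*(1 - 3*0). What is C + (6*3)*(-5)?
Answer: -82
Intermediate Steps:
C = 8 (C = -4 + 12*(1 + 0) = -4 + 12*1 = -4 + 12 = 8)
C + (6*3)*(-5) = 8 + (6*3)*(-5) = 8 + 18*(-5) = 8 - 90 = -82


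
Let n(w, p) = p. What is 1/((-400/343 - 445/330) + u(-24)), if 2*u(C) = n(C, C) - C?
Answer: -22638/56927 ≈ -0.39767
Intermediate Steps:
u(C) = 0 (u(C) = (C - C)/2 = (½)*0 = 0)
1/((-400/343 - 445/330) + u(-24)) = 1/((-400/343 - 445/330) + 0) = 1/((-400*1/343 - 445*1/330) + 0) = 1/((-400/343 - 89/66) + 0) = 1/(-56927/22638 + 0) = 1/(-56927/22638) = -22638/56927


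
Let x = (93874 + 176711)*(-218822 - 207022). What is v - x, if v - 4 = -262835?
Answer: 115226735909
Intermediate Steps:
v = -262831 (v = 4 - 262835 = -262831)
x = -115226998740 (x = 270585*(-425844) = -115226998740)
v - x = -262831 - 1*(-115226998740) = -262831 + 115226998740 = 115226735909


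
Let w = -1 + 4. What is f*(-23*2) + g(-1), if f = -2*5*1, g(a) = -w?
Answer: 457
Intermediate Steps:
w = 3
g(a) = -3 (g(a) = -1*3 = -3)
f = -10 (f = -10*1 = -10)
f*(-23*2) + g(-1) = -(-230)*2 - 3 = -10*(-46) - 3 = 460 - 3 = 457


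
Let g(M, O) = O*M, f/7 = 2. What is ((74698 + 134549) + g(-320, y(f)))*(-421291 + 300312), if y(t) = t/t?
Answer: -25275779533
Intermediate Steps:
f = 14 (f = 7*2 = 14)
y(t) = 1
g(M, O) = M*O
((74698 + 134549) + g(-320, y(f)))*(-421291 + 300312) = ((74698 + 134549) - 320*1)*(-421291 + 300312) = (209247 - 320)*(-120979) = 208927*(-120979) = -25275779533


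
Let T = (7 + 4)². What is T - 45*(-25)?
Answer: 1246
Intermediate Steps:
T = 121 (T = 11² = 121)
T - 45*(-25) = 121 - 45*(-25) = 121 + 1125 = 1246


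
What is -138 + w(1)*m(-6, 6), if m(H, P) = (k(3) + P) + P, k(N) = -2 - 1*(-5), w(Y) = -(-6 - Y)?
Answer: -33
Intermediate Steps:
w(Y) = 6 + Y
k(N) = 3 (k(N) = -2 + 5 = 3)
m(H, P) = 3 + 2*P (m(H, P) = (3 + P) + P = 3 + 2*P)
-138 + w(1)*m(-6, 6) = -138 + (6 + 1)*(3 + 2*6) = -138 + 7*(3 + 12) = -138 + 7*15 = -138 + 105 = -33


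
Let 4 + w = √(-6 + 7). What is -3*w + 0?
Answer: 9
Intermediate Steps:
w = -3 (w = -4 + √(-6 + 7) = -4 + √1 = -4 + 1 = -3)
-3*w + 0 = -3*(-3) + 0 = 9 + 0 = 9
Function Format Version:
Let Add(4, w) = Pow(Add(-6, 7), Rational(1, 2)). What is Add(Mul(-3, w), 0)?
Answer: 9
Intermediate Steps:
w = -3 (w = Add(-4, Pow(Add(-6, 7), Rational(1, 2))) = Add(-4, Pow(1, Rational(1, 2))) = Add(-4, 1) = -3)
Add(Mul(-3, w), 0) = Add(Mul(-3, -3), 0) = Add(9, 0) = 9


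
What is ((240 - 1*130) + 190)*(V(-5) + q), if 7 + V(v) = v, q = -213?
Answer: -67500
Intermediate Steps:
V(v) = -7 + v
((240 - 1*130) + 190)*(V(-5) + q) = ((240 - 1*130) + 190)*((-7 - 5) - 213) = ((240 - 130) + 190)*(-12 - 213) = (110 + 190)*(-225) = 300*(-225) = -67500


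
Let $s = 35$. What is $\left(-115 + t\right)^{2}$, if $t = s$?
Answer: $6400$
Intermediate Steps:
$t = 35$
$\left(-115 + t\right)^{2} = \left(-115 + 35\right)^{2} = \left(-80\right)^{2} = 6400$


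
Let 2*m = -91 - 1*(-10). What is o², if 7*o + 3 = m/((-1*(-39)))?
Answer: 225/676 ≈ 0.33284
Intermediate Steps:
m = -81/2 (m = (-91 - 1*(-10))/2 = (-91 + 10)/2 = (½)*(-81) = -81/2 ≈ -40.500)
o = -15/26 (o = -3/7 + (-81/(2*((-1*(-39)))))/7 = -3/7 + (-81/2/39)/7 = -3/7 + (-81/2*1/39)/7 = -3/7 + (⅐)*(-27/26) = -3/7 - 27/182 = -15/26 ≈ -0.57692)
o² = (-15/26)² = 225/676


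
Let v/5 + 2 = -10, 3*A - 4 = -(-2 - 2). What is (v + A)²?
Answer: 29584/9 ≈ 3287.1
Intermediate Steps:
A = 8/3 (A = 4/3 + (-(-2 - 2))/3 = 4/3 + (-1*(-4))/3 = 4/3 + (⅓)*4 = 4/3 + 4/3 = 8/3 ≈ 2.6667)
v = -60 (v = -10 + 5*(-10) = -10 - 50 = -60)
(v + A)² = (-60 + 8/3)² = (-172/3)² = 29584/9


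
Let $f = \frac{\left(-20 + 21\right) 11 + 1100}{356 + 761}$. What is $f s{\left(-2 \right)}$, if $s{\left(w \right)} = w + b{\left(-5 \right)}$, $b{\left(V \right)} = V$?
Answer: $- \frac{7777}{1117} \approx -6.9624$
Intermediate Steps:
$s{\left(w \right)} = -5 + w$ ($s{\left(w \right)} = w - 5 = -5 + w$)
$f = \frac{1111}{1117}$ ($f = \frac{1 \cdot 11 + 1100}{1117} = \left(11 + 1100\right) \frac{1}{1117} = 1111 \cdot \frac{1}{1117} = \frac{1111}{1117} \approx 0.99463$)
$f s{\left(-2 \right)} = \frac{1111 \left(-5 - 2\right)}{1117} = \frac{1111}{1117} \left(-7\right) = - \frac{7777}{1117}$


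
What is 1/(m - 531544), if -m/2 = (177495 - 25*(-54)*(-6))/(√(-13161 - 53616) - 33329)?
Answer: -295237550325941/156928747534822530434 - 169395*I*√66777/156928747534822530434 ≈ -1.8813e-6 - 2.7894e-13*I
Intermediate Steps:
m = -338790/(-33329 + I*√66777) (m = -2*(177495 - 25*(-54)*(-6))/(√(-13161 - 53616) - 33329) = -2*(177495 + 1350*(-6))/(√(-66777) - 33329) = -2*(177495 - 8100)/(I*√66777 - 33329) = -338790/(-33329 + I*√66777) ≈ 10.164 + 0.078809*I)
1/(m - 531544) = 1/((5645765955/555444509 + 169395*I*√66777/555444509) - 531544) = 1/(-295237550325941/555444509 + 169395*I*√66777/555444509)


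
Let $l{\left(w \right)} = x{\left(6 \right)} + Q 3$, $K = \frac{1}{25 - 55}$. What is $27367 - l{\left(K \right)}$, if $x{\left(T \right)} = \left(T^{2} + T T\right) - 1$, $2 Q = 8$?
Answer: $27284$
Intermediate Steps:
$Q = 4$ ($Q = \frac{1}{2} \cdot 8 = 4$)
$K = - \frac{1}{30}$ ($K = \frac{1}{-30} = - \frac{1}{30} \approx -0.033333$)
$x{\left(T \right)} = -1 + 2 T^{2}$ ($x{\left(T \right)} = \left(T^{2} + T^{2}\right) - 1 = 2 T^{2} - 1 = -1 + 2 T^{2}$)
$l{\left(w \right)} = 83$ ($l{\left(w \right)} = \left(-1 + 2 \cdot 6^{2}\right) + 4 \cdot 3 = \left(-1 + 2 \cdot 36\right) + 12 = \left(-1 + 72\right) + 12 = 71 + 12 = 83$)
$27367 - l{\left(K \right)} = 27367 - 83 = 27284$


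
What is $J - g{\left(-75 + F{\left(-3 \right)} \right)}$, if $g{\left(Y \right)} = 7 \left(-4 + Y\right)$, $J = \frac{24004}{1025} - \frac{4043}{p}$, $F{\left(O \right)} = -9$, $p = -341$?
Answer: $\frac{227636839}{349525} \approx 651.27$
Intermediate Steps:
$J = \frac{12329439}{349525}$ ($J = \frac{24004}{1025} - \frac{4043}{-341} = 24004 \cdot \frac{1}{1025} - - \frac{4043}{341} = \frac{24004}{1025} + \frac{4043}{341} = \frac{12329439}{349525} \approx 35.275$)
$g{\left(Y \right)} = -28 + 7 Y$
$J - g{\left(-75 + F{\left(-3 \right)} \right)} = \frac{12329439}{349525} - \left(-28 + 7 \left(-75 - 9\right)\right) = \frac{12329439}{349525} - \left(-28 + 7 \left(-84\right)\right) = \frac{12329439}{349525} - \left(-28 - 588\right) = \frac{12329439}{349525} - -616 = \frac{12329439}{349525} + 616 = \frac{227636839}{349525}$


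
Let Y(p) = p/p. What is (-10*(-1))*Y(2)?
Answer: 10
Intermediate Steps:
Y(p) = 1
(-10*(-1))*Y(2) = -10*(-1)*1 = 10*1 = 10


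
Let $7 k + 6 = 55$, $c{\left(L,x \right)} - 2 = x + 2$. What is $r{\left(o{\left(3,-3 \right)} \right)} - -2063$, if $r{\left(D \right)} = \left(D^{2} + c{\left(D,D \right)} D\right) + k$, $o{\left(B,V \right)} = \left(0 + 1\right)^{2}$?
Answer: $2076$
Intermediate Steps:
$c{\left(L,x \right)} = 4 + x$ ($c{\left(L,x \right)} = 2 + \left(x + 2\right) = 2 + \left(2 + x\right) = 4 + x$)
$k = 7$ ($k = - \frac{6}{7} + \frac{1}{7} \cdot 55 = - \frac{6}{7} + \frac{55}{7} = 7$)
$o{\left(B,V \right)} = 1$ ($o{\left(B,V \right)} = 1^{2} = 1$)
$r{\left(D \right)} = 7 + D^{2} + D \left(4 + D\right)$ ($r{\left(D \right)} = \left(D^{2} + \left(4 + D\right) D\right) + 7 = \left(D^{2} + D \left(4 + D\right)\right) + 7 = 7 + D^{2} + D \left(4 + D\right)$)
$r{\left(o{\left(3,-3 \right)} \right)} - -2063 = \left(7 + 1^{2} + 1 \left(4 + 1\right)\right) - -2063 = \left(7 + 1 + 1 \cdot 5\right) + 2063 = \left(7 + 1 + 5\right) + 2063 = 13 + 2063 = 2076$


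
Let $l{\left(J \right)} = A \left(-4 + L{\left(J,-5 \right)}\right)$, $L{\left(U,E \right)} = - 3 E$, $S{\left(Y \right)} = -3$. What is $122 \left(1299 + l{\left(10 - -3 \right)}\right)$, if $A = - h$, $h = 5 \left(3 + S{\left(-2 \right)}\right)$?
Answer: $158478$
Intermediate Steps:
$h = 0$ ($h = 5 \left(3 - 3\right) = 5 \cdot 0 = 0$)
$A = 0$ ($A = \left(-1\right) 0 = 0$)
$l{\left(J \right)} = 0$ ($l{\left(J \right)} = 0 \left(-4 - -15\right) = 0 \left(-4 + 15\right) = 0 \cdot 11 = 0$)
$122 \left(1299 + l{\left(10 - -3 \right)}\right) = 122 \left(1299 + 0\right) = 122 \cdot 1299 = 158478$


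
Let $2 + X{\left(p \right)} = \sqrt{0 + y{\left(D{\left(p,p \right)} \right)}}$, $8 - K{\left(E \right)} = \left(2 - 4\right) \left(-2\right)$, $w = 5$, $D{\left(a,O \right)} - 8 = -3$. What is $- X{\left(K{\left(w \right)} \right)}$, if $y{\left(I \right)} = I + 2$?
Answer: $2 - \sqrt{7} \approx -0.64575$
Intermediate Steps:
$D{\left(a,O \right)} = 5$ ($D{\left(a,O \right)} = 8 - 3 = 5$)
$y{\left(I \right)} = 2 + I$
$K{\left(E \right)} = 4$ ($K{\left(E \right)} = 8 - \left(2 - 4\right) \left(-2\right) = 8 - \left(-2\right) \left(-2\right) = 8 - 4 = 4$)
$X{\left(p \right)} = -2 + \sqrt{7}$ ($X{\left(p \right)} = -2 + \sqrt{0 + \left(2 + 5\right)} = -2 + \sqrt{0 + 7} = -2 + \sqrt{7}$)
$- X{\left(K{\left(w \right)} \right)} = - (-2 + \sqrt{7}) = 2 - \sqrt{7}$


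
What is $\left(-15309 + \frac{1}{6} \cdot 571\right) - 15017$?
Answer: $- \frac{181385}{6} \approx -30231.0$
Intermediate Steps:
$\left(-15309 + \frac{1}{6} \cdot 571\right) - 15017 = \left(-15309 + \frac{571}{6}\right) - 15017 = - \frac{91283}{6} - 15017 = - \frac{181385}{6}$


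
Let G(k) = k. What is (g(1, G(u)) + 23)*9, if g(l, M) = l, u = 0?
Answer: 216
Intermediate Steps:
(g(1, G(u)) + 23)*9 = (1 + 23)*9 = 24*9 = 216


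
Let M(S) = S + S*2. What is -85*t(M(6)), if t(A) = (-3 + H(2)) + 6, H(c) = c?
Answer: -425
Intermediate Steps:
M(S) = 3*S (M(S) = S + 2*S = 3*S)
t(A) = 5 (t(A) = (-3 + 2) + 6 = -1 + 6 = 5)
-85*t(M(6)) = -85*5 = -425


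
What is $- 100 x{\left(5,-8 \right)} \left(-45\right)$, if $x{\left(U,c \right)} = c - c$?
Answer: $0$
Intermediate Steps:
$x{\left(U,c \right)} = 0$
$- 100 x{\left(5,-8 \right)} \left(-45\right) = \left(-100\right) 0 \left(-45\right) = 0 \left(-45\right) = 0$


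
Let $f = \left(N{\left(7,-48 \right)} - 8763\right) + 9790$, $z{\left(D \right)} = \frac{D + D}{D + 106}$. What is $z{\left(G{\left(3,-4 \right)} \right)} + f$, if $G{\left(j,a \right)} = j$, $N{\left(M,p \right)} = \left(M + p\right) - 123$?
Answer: $\frac{94073}{109} \approx 863.05$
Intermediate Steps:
$N{\left(M,p \right)} = -123 + M + p$
$z{\left(D \right)} = \frac{2 D}{106 + D}$
$f = 863$ ($f = \left(\left(-123 + 7 - 48\right) - 8763\right) + 9790 = \left(-164 - 8763\right) + 9790 = -8927 + 9790 = 863$)
$z{\left(G{\left(3,-4 \right)} \right)} + f = 2 \cdot 3 \frac{1}{106 + 3} + 863 = 2 \cdot 3 \cdot \frac{1}{109} + 863 = \frac{6}{109} + 863 = \frac{94073}{109}$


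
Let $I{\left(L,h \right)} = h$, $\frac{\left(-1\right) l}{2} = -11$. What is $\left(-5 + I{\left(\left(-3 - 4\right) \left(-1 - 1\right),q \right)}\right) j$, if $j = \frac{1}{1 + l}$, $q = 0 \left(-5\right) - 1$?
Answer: $- \frac{6}{23} \approx -0.26087$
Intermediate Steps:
$q = -1$ ($q = 0 - 1 = -1$)
$l = 22$ ($l = \left(-2\right) \left(-11\right) = 22$)
$j = \frac{1}{23}$ ($j = \frac{1}{1 + 22} = \frac{1}{23} \approx 0.043478$)
$\left(-5 + I{\left(\left(-3 - 4\right) \left(-1 - 1\right),q \right)}\right) j = \left(-5 - 1\right) \frac{1}{23} = \left(-6\right) \frac{1}{23} = - \frac{6}{23}$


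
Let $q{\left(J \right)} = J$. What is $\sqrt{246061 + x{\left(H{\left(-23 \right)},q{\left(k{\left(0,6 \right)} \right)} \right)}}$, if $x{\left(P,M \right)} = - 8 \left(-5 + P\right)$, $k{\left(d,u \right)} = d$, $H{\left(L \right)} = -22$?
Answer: $\sqrt{246277} \approx 496.26$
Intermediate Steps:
$x{\left(P,M \right)} = 40 - 8 P$
$\sqrt{246061 + x{\left(H{\left(-23 \right)},q{\left(k{\left(0,6 \right)} \right)} \right)}} = \sqrt{246061 + \left(40 - -176\right)} = \sqrt{246061 + \left(40 + 176\right)} = \sqrt{246061 + 216} = \sqrt{246277}$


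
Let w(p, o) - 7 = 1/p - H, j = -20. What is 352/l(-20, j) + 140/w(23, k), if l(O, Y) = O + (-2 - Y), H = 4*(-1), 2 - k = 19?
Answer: -20742/127 ≈ -163.32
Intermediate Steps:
k = -17 (k = 2 - 1*19 = 2 - 19 = -17)
H = -4
w(p, o) = 11 + 1/p (w(p, o) = 7 + (1/p - 1*(-4)) = 7 + (1/p + 4) = 7 + (4 + 1/p) = 11 + 1/p)
l(O, Y) = -2 + O - Y
352/l(-20, j) + 140/w(23, k) = 352/(-2 - 20 - 1*(-20)) + 140/(11 + 1/23) = 352/(-2 - 20 + 20) + 140/(11 + 1/23) = 352/(-2) + 140/(254/23) = 352*(-½) + 140*(23/254) = -176 + 1610/127 = -20742/127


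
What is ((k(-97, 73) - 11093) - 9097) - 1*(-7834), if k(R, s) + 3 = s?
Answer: -12286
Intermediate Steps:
k(R, s) = -3 + s
((k(-97, 73) - 11093) - 9097) - 1*(-7834) = (((-3 + 73) - 11093) - 9097) - 1*(-7834) = ((70 - 11093) - 9097) + 7834 = (-11023 - 9097) + 7834 = -20120 + 7834 = -12286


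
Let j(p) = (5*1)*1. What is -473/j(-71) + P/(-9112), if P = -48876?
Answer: -1016399/11390 ≈ -89.236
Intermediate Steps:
j(p) = 5 (j(p) = 5*1 = 5)
-473/j(-71) + P/(-9112) = -473/5 - 48876/(-9112) = -473*1/5 - 48876*(-1/9112) = -473/5 + 12219/2278 = -1016399/11390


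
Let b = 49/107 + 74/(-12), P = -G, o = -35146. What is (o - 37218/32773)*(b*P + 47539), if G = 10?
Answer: -17598774212842144/10520133 ≈ -1.6729e+9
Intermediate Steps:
P = -10 (P = -1*10 = -10)
b = -3665/642 (b = 49*(1/107) + 74*(-1/12) = 49/107 - 37/6 = -3665/642 ≈ -5.7087)
(o - 37218/32773)*(b*P + 47539) = (-35146 - 37218/32773)*(-3665/642*(-10) + 47539) = (-35146 - 37218*1/32773)*(18325/321 + 47539) = (-35146 - 37218/32773)*(15278344/321) = -1151877076/32773*15278344/321 = -17598774212842144/10520133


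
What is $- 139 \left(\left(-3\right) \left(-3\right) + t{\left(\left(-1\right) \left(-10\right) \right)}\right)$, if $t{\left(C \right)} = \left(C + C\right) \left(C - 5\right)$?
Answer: $-15151$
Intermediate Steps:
$t{\left(C \right)} = 2 C \left(-5 + C\right)$
$- 139 \left(\left(-3\right) \left(-3\right) + t{\left(\left(-1\right) \left(-10\right) \right)}\right) = - 139 \left(\left(-3\right) \left(-3\right) + 2 \left(\left(-1\right) \left(-10\right)\right) \left(-5 - -10\right)\right) = - 139 \left(9 + 2 \cdot 10 \left(-5 + 10\right)\right) = - 139 \left(9 + 2 \cdot 10 \cdot 5\right) = - 139 \left(9 + 100\right) = \left(-139\right) 109 = -15151$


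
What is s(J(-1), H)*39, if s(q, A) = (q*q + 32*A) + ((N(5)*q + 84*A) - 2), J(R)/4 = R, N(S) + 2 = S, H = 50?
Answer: 226278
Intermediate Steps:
N(S) = -2 + S
J(R) = 4*R
s(q, A) = -2 + q² + 3*q + 116*A (s(q, A) = (q*q + 32*A) + (((-2 + 5)*q + 84*A) - 2) = (q² + 32*A) + ((3*q + 84*A) - 2) = (q² + 32*A) + (-2 + 3*q + 84*A) = -2 + q² + 3*q + 116*A)
s(J(-1), H)*39 = (-2 + (4*(-1))² + 3*(4*(-1)) + 116*50)*39 = (-2 + (-4)² + 3*(-4) + 5800)*39 = (-2 + 16 - 12 + 5800)*39 = 5802*39 = 226278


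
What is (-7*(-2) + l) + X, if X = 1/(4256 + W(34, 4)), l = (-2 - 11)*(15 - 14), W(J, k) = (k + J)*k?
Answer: 4409/4408 ≈ 1.0002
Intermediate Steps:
W(J, k) = k*(J + k) (W(J, k) = (J + k)*k = k*(J + k))
l = -13 (l = -13*1 = -13)
X = 1/4408 (X = 1/(4256 + 4*(34 + 4)) = 1/(4256 + 4*38) = 1/(4256 + 152) = 1/4408 ≈ 0.00022686)
(-7*(-2) + l) + X = (-7*(-2) - 13) + 1/4408 = (14 - 13) + 1/4408 = 1 + 1/4408 = 4409/4408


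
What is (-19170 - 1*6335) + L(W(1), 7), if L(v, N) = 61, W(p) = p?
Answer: -25444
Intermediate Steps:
(-19170 - 1*6335) + L(W(1), 7) = (-19170 - 1*6335) + 61 = (-19170 - 6335) + 61 = -25505 + 61 = -25444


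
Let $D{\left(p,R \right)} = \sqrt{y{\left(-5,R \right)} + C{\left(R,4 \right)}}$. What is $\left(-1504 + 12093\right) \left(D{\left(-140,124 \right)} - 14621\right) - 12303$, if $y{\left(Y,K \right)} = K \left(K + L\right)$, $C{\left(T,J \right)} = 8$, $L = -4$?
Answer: $-154834072 + 21178 \sqrt{3722} \approx -1.5354 \cdot 10^{8}$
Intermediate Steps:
$y{\left(Y,K \right)} = K \left(-4 + K\right)$ ($y{\left(Y,K \right)} = K \left(K - 4\right) = K \left(-4 + K\right)$)
$D{\left(p,R \right)} = \sqrt{8 + R \left(-4 + R\right)}$ ($D{\left(p,R \right)} = \sqrt{R \left(-4 + R\right) + 8} = \sqrt{8 + R \left(-4 + R\right)}$)
$\left(-1504 + 12093\right) \left(D{\left(-140,124 \right)} - 14621\right) - 12303 = \left(-1504 + 12093\right) \left(\sqrt{8 + 124 \left(-4 + 124\right)} - 14621\right) - 12303 = 10589 \left(\sqrt{8 + 124 \cdot 120} - 14621\right) - 12303 = 10589 \left(\sqrt{8 + 14880} - 14621\right) - 12303 = 10589 \left(\sqrt{14888} - 14621\right) - 12303 = 10589 \left(2 \sqrt{3722} - 14621\right) - 12303 = 10589 \left(-14621 + 2 \sqrt{3722}\right) - 12303 = \left(-154821769 + 21178 \sqrt{3722}\right) - 12303 = -154834072 + 21178 \sqrt{3722}$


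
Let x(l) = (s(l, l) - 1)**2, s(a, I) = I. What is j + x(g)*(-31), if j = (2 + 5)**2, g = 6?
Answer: -726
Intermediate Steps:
x(l) = (-1 + l)**2 (x(l) = (l - 1)**2 = (-1 + l)**2)
j = 49 (j = 7**2 = 49)
j + x(g)*(-31) = 49 + (-1 + 6)**2*(-31) = 49 + 5**2*(-31) = 49 + 25*(-31) = 49 - 775 = -726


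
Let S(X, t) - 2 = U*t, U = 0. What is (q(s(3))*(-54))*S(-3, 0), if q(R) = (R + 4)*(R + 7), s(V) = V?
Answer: -7560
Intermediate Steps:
q(R) = (4 + R)*(7 + R)
S(X, t) = 2 (S(X, t) = 2 + 0*t = 2 + 0 = 2)
(q(s(3))*(-54))*S(-3, 0) = ((28 + 3**2 + 11*3)*(-54))*2 = ((28 + 9 + 33)*(-54))*2 = (70*(-54))*2 = -3780*2 = -7560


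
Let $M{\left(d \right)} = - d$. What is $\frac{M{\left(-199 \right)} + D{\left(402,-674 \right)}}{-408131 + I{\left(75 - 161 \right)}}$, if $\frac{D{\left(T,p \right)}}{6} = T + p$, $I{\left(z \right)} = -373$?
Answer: $\frac{1433}{408504} \approx 0.0035079$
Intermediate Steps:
$D{\left(T,p \right)} = 6 T + 6 p$ ($D{\left(T,p \right)} = 6 \left(T + p\right) = 6 T + 6 p$)
$\frac{M{\left(-199 \right)} + D{\left(402,-674 \right)}}{-408131 + I{\left(75 - 161 \right)}} = \frac{\left(-1\right) \left(-199\right) + \left(6 \cdot 402 + 6 \left(-674\right)\right)}{-408131 - 373} = \frac{199 + \left(2412 - 4044\right)}{-408504} = \left(199 - 1632\right) \left(- \frac{1}{408504}\right) = \left(-1433\right) \left(- \frac{1}{408504}\right) = \frac{1433}{408504}$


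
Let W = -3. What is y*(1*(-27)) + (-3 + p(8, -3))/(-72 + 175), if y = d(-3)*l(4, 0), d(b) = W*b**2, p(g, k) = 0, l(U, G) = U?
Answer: 300345/103 ≈ 2916.0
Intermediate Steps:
d(b) = -3*b**2
y = -108 (y = -3*(-3)**2*4 = -3*9*4 = -27*4 = -108)
y*(1*(-27)) + (-3 + p(8, -3))/(-72 + 175) = -108*(-27) + (-3 + 0)/(-72 + 175) = -108*(-27) - 3/103 = 2916 - 3*1/103 = 2916 - 3/103 = 300345/103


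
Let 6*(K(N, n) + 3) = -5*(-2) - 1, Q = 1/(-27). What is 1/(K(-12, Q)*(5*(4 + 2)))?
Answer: -1/45 ≈ -0.022222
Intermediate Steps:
Q = -1/27 ≈ -0.037037
K(N, n) = -3/2 (K(N, n) = -3 + (-5*(-2) - 1)/6 = -3 + (10 - 1)/6 = -3 + (1/6)*9 = -3 + 3/2 = -3/2)
1/(K(-12, Q)*(5*(4 + 2))) = 1/(-15*(4 + 2)/2) = 1/(-15*6/2) = 1/(-3/2*30) = 1/(-45) = -1/45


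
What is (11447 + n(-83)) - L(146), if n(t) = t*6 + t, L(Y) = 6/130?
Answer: 706287/65 ≈ 10866.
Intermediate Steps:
L(Y) = 3/65 (L(Y) = 6*(1/130) = 3/65)
n(t) = 7*t (n(t) = 6*t + t = 7*t)
(11447 + n(-83)) - L(146) = (11447 + 7*(-83)) - 1*3/65 = (11447 - 581) - 3/65 = 10866 - 3/65 = 706287/65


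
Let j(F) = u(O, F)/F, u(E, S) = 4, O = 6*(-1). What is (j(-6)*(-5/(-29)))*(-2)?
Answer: 20/87 ≈ 0.22989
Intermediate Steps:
O = -6
j(F) = 4/F
(j(-6)*(-5/(-29)))*(-2) = ((4/(-6))*(-5/(-29)))*(-2) = ((4*(-1/6))*(-5*(-1/29)))*(-2) = -2/3*5/29*(-2) = -10/87*(-2) = 20/87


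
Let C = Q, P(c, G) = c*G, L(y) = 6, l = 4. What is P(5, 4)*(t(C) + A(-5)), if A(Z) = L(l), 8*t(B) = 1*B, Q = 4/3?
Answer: 370/3 ≈ 123.33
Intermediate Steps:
Q = 4/3 (Q = 4*(⅓) = 4/3 ≈ 1.3333)
P(c, G) = G*c
C = 4/3 ≈ 1.3333
t(B) = B/8 (t(B) = (1*B)/8 = B/8)
A(Z) = 6
P(5, 4)*(t(C) + A(-5)) = (4*5)*((⅛)*(4/3) + 6) = 20*(⅙ + 6) = 20*(37/6) = 370/3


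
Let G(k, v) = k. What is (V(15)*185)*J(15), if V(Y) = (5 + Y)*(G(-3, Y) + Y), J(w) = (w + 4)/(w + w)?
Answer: 28120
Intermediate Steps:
J(w) = (4 + w)/(2*w) (J(w) = (4 + w)/((2*w)) = (4 + w)*(1/(2*w)) = (4 + w)/(2*w))
V(Y) = (-3 + Y)*(5 + Y) (V(Y) = (5 + Y)*(-3 + Y) = (-3 + Y)*(5 + Y))
(V(15)*185)*J(15) = ((-15 + 15² + 2*15)*185)*((½)*(4 + 15)/15) = ((-15 + 225 + 30)*185)*((½)*(1/15)*19) = (240*185)*(19/30) = 44400*(19/30) = 28120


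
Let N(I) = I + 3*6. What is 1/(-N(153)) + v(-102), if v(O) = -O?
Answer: 17441/171 ≈ 101.99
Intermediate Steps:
N(I) = 18 + I (N(I) = I + 18 = 18 + I)
1/(-N(153)) + v(-102) = 1/(-(18 + 153)) - 1*(-102) = 1/(-1*171) + 102 = 1/(-171) + 102 = -1/171 + 102 = 17441/171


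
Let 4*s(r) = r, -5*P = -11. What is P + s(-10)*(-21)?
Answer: 547/10 ≈ 54.700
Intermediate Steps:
P = 11/5 (P = -1/5*(-11) = 11/5 ≈ 2.2000)
s(r) = r/4
P + s(-10)*(-21) = 11/5 + ((1/4)*(-10))*(-21) = 11/5 - 5/2*(-21) = 11/5 + 105/2 = 547/10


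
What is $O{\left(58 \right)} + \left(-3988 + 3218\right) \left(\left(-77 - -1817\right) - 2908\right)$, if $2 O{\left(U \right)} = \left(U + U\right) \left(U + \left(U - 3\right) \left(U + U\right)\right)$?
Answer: $1272764$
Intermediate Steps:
$O{\left(U \right)} = U \left(U + 2 U \left(-3 + U\right)\right)$ ($O{\left(U \right)} = \frac{\left(U + U\right) \left(U + \left(U - 3\right) \left(U + U\right)\right)}{2} = \frac{2 U \left(U + \left(-3 + U\right) 2 U\right)}{2} = \frac{2 U \left(U + 2 U \left(-3 + U\right)\right)}{2} = U \left(U + 2 U \left(-3 + U\right)\right)$)
$O{\left(58 \right)} + \left(-3988 + 3218\right) \left(\left(-77 - -1817\right) - 2908\right) = 58^{2} \left(-5 + 2 \cdot 58\right) + \left(-3988 + 3218\right) \left(\left(-77 - -1817\right) - 2908\right) = 3364 \left(-5 + 116\right) - 770 \left(\left(-77 + 1817\right) - 2908\right) = 3364 \cdot 111 - 770 \left(1740 - 2908\right) = 373404 - -899360 = 373404 + 899360 = 1272764$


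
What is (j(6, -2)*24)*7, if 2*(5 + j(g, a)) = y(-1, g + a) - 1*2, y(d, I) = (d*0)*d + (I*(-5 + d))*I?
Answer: -9072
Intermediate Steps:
y(d, I) = I²*(-5 + d) (y(d, I) = 0*d + I²*(-5 + d) = 0 + I²*(-5 + d) = I²*(-5 + d))
j(g, a) = -6 - 3*(a + g)² (j(g, a) = -5 + ((g + a)²*(-5 - 1) - 1*2)/2 = -5 + ((a + g)²*(-6) - 2)/2 = -5 + (-6*(a + g)² - 2)/2 = -5 + (-2 - 6*(a + g)²)/2 = -5 + (-1 - 3*(a + g)²) = -6 - 3*(a + g)²)
(j(6, -2)*24)*7 = ((-6 - 3*(-2 + 6)²)*24)*7 = ((-6 - 3*4²)*24)*7 = ((-6 - 3*16)*24)*7 = ((-6 - 48)*24)*7 = -54*24*7 = -1296*7 = -9072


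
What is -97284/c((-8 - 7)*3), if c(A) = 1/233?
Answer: -22667172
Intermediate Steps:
c(A) = 1/233
-97284/c((-8 - 7)*3) = -97284/1/233 = -97284*233 = -22667172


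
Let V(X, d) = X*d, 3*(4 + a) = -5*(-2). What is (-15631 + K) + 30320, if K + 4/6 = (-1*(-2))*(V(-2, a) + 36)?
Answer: 14763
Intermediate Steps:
a = -⅔ (a = -4 + (-5*(-2))/3 = -4 + (⅓)*10 = -4 + 10/3 = -⅔ ≈ -0.66667)
K = 74 (K = -⅔ + (-1*(-2))*(-2*(-⅔) + 36) = -⅔ + 2*(4/3 + 36) = -⅔ + 2*(112/3) = -⅔ + 224/3 = 74)
(-15631 + K) + 30320 = (-15631 + 74) + 30320 = -15557 + 30320 = 14763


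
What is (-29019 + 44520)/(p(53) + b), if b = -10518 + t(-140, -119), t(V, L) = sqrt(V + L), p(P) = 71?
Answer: -161938947/109140068 - 15501*I*sqrt(259)/109140068 ≈ -1.4838 - 0.0022857*I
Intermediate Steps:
t(V, L) = sqrt(L + V)
b = -10518 + I*sqrt(259) (b = -10518 + sqrt(-119 - 140) = -10518 + sqrt(-259) = -10518 + I*sqrt(259) ≈ -10518.0 + 16.093*I)
(-29019 + 44520)/(p(53) + b) = (-29019 + 44520)/(71 + (-10518 + I*sqrt(259))) = 15501/(-10447 + I*sqrt(259))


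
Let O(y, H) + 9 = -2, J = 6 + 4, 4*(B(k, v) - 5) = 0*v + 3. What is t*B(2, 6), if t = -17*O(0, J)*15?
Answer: 64515/4 ≈ 16129.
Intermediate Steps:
B(k, v) = 23/4 (B(k, v) = 5 + (0*v + 3)/4 = 5 + (0 + 3)/4 = 5 + (¼)*3 = 5 + ¾ = 23/4)
J = 10
O(y, H) = -11 (O(y, H) = -9 - 2 = -11)
t = 2805 (t = -17*(-11)*15 = 187*15 = 2805)
t*B(2, 6) = 2805*(23/4) = 64515/4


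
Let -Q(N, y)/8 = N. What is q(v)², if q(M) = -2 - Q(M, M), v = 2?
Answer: 196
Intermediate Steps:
Q(N, y) = -8*N
q(M) = -2 + 8*M (q(M) = -2 - (-8)*M = -2 + 8*M)
q(v)² = (-2 + 8*2)² = (-2 + 16)² = 14² = 196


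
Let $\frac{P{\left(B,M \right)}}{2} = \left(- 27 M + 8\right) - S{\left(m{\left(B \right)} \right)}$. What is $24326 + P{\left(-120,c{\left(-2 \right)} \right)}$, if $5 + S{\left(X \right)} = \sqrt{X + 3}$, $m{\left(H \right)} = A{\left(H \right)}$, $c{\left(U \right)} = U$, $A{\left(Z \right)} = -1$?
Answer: $24460 - 2 \sqrt{2} \approx 24457.0$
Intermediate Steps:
$m{\left(H \right)} = -1$
$S{\left(X \right)} = -5 + \sqrt{3 + X}$ ($S{\left(X \right)} = -5 + \sqrt{X + 3} = -5 + \sqrt{3 + X}$)
$P{\left(B,M \right)} = 26 - 54 M - 2 \sqrt{2}$ ($P{\left(B,M \right)} = 2 \left(\left(- 27 M + 8\right) - \left(-5 + \sqrt{3 - 1}\right)\right) = 2 \left(\left(8 - 27 M\right) - \left(-5 + \sqrt{2}\right)\right) = 2 \left(\left(8 - 27 M\right) + \left(5 - \sqrt{2}\right)\right) = 2 \left(13 - \sqrt{2} - 27 M\right) = 26 - 54 M - 2 \sqrt{2}$)
$24326 + P{\left(-120,c{\left(-2 \right)} \right)} = 24326 - \left(-134 + 2 \sqrt{2}\right) = 24326 + \left(26 + 108 - 2 \sqrt{2}\right) = 24326 + \left(134 - 2 \sqrt{2}\right) = 24460 - 2 \sqrt{2}$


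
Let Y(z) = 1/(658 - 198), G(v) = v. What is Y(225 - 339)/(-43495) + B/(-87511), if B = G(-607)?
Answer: 12144586389/1750893834700 ≈ 0.0069362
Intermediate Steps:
B = -607
Y(z) = 1/460
Y(225 - 339)/(-43495) + B/(-87511) = (1/460)/(-43495) - 607/(-87511) = (1/460)*(-1/43495) - 607*(-1/87511) = -1/20007700 + 607/87511 = 12144586389/1750893834700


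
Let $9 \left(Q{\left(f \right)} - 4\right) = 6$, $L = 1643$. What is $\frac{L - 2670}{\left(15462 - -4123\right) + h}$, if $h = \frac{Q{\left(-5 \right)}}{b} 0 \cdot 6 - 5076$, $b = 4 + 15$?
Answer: $- \frac{1027}{14509} \approx -0.070784$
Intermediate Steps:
$Q{\left(f \right)} = \frac{14}{3}$ ($Q{\left(f \right)} = 4 + \frac{1}{9} \cdot 6 = 4 + \frac{2}{3} = \frac{14}{3}$)
$b = 19$
$h = -5076$ ($h = \frac{14}{3 \cdot 19} \cdot 0 \cdot 6 - 5076 = \frac{14}{3} \cdot \frac{1}{19} \cdot 0 - 5076 = \frac{14}{57} \cdot 0 - 5076 = 0 - 5076 = -5076$)
$\frac{L - 2670}{\left(15462 - -4123\right) + h} = \frac{1643 - 2670}{\left(15462 - -4123\right) - 5076} = - \frac{1027}{\left(15462 + 4123\right) - 5076} = - \frac{1027}{19585 - 5076} = - \frac{1027}{14509}$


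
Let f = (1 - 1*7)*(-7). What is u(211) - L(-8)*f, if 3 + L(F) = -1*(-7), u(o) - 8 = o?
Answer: 51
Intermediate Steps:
u(o) = 8 + o
L(F) = 4 (L(F) = -3 - 1*(-7) = -3 + 7 = 4)
f = 42 (f = (1 - 7)*(-7) = -6*(-7) = 42)
u(211) - L(-8)*f = (8 + 211) - 4*42 = 219 - 1*168 = 219 - 168 = 51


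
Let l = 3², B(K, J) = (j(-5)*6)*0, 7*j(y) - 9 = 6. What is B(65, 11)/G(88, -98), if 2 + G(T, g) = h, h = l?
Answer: 0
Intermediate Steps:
j(y) = 15/7 (j(y) = 9/7 + (⅐)*6 = 9/7 + 6/7 = 15/7)
B(K, J) = 0 (B(K, J) = ((15/7)*6)*0 = (90/7)*0 = 0)
l = 9
h = 9
G(T, g) = 7 (G(T, g) = -2 + 9 = 7)
B(65, 11)/G(88, -98) = 0/7 = 0*(⅐) = 0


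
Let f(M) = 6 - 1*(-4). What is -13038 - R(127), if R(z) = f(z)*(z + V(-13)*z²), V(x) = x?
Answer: 2082462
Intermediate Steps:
f(M) = 10 (f(M) = 6 + 4 = 10)
R(z) = -130*z² + 10*z (R(z) = 10*(z - 13*z²) = -130*z² + 10*z)
-13038 - R(127) = -13038 - 10*127*(1 - 13*127) = -13038 - 10*127*(1 - 1651) = -13038 - 10*127*(-1650) = -13038 - 1*(-2095500) = -13038 + 2095500 = 2082462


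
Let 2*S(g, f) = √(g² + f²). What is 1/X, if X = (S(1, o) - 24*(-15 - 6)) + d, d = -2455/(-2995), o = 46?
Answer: 724519252/364992009359 - 717602*√2117/364992009359 ≈ 0.0018946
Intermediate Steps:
d = 491/599 (d = -2455*(-1/2995) = 491/599 ≈ 0.81970)
S(g, f) = √(f² + g²)/2 (S(g, f) = √(g² + f²)/2 = √(f² + g²)/2)
X = 302387/599 + √2117/2 (X = (√(46² + 1²)/2 - 24*(-15 - 6)) + 491/599 = (√(2116 + 1)/2 - 24*(-21)) + 491/599 = (√2117/2 + 504) + 491/599 = (504 + √2117/2) + 491/599 = 302387/599 + √2117/2 ≈ 527.83)
1/X = 1/(302387/599 + √2117/2)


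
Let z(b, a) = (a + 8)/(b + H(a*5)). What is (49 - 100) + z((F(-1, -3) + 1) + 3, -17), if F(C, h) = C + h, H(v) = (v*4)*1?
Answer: -17331/340 ≈ -50.974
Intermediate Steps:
H(v) = 4*v (H(v) = (4*v)*1 = 4*v)
z(b, a) = (8 + a)/(b + 20*a) (z(b, a) = (a + 8)/(b + 4*(a*5)) = (8 + a)/(b + 4*(5*a)) = (8 + a)/(b + 20*a))
(49 - 100) + z((F(-1, -3) + 1) + 3, -17) = (49 - 100) + (8 - 17)/((((-1 - 3) + 1) + 3) + 20*(-17)) = -51 - 9/(((-4 + 1) + 3) - 340) = -51 - 9/((-3 + 3) - 340) = -51 - 9/(0 - 340) = -51 - 9/(-340) = -51 - 1/340*(-9) = -51 + 9/340 = -17331/340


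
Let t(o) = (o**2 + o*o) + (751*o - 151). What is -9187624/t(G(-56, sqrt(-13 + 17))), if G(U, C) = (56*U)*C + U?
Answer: -9187624/75334689 ≈ -0.12196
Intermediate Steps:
G(U, C) = U + 56*C*U (G(U, C) = 56*C*U + U = U + 56*C*U)
t(o) = -151 + 2*o**2 + 751*o (t(o) = (o**2 + o**2) + (-151 + 751*o) = 2*o**2 + (-151 + 751*o) = -151 + 2*o**2 + 751*o)
-9187624/t(G(-56, sqrt(-13 + 17))) = -9187624/(-151 + 2*(-56*(1 + 56*sqrt(-13 + 17)))**2 + 751*(-56*(1 + 56*sqrt(-13 + 17)))) = -9187624/(-151 + 2*(-56*(1 + 56*sqrt(4)))**2 + 751*(-56*(1 + 56*sqrt(4)))) = -9187624/(-151 + 2*(-56*(1 + 56*2))**2 + 751*(-56*(1 + 56*2))) = -9187624/(-151 + 2*(-56*(1 + 112))**2 + 751*(-56*(1 + 112))) = -9187624/(-151 + 2*(-56*113)**2 + 751*(-56*113)) = -9187624/(-151 + 2*(-6328)**2 + 751*(-6328)) = -9187624/(-151 + 2*40043584 - 4752328) = -9187624/(-151 + 80087168 - 4752328) = -9187624/75334689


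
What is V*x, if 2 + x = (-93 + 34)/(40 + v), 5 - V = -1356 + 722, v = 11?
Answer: -34293/17 ≈ -2017.2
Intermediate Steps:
V = 639 (V = 5 - (-1356 + 722) = 5 - 1*(-634) = 5 + 634 = 639)
x = -161/51 (x = -2 + (-93 + 34)/(40 + 11) = -2 - 59/51 = -161/51 ≈ -3.1569)
V*x = 639*(-161/51) = -34293/17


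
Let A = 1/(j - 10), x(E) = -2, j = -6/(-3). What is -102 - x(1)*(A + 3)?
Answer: -385/4 ≈ -96.250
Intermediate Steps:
j = 2 (j = -6*(-⅓) = 2)
A = -⅛ (A = 1/(2 - 10) = 1/(-8) = -⅛ ≈ -0.12500)
-102 - x(1)*(A + 3) = -102 - (-2)*(-⅛ + 3) = -102 - (-2)*23/8 = -102 - 1*(-23/4) = -102 + 23/4 = -385/4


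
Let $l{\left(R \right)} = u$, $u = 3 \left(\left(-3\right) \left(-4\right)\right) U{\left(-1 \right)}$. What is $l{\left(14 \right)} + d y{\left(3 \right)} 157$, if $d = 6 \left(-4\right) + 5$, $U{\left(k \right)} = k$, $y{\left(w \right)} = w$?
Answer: $-8985$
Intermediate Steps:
$u = -36$ ($u = 3 \left(\left(-3\right) \left(-4\right)\right) \left(-1\right) = 3 \cdot 12 \left(-1\right) = 36 \left(-1\right) = -36$)
$d = -19$ ($d = -24 + 5 = -19$)
$l{\left(R \right)} = -36$
$l{\left(14 \right)} + d y{\left(3 \right)} 157 = -36 + \left(-19\right) 3 \cdot 157 = -36 - 8949 = -8985$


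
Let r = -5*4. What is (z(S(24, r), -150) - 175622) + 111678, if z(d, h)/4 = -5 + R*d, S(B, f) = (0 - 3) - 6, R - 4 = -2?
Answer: -64036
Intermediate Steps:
R = 2 (R = 4 - 2 = 2)
r = -20
S(B, f) = -9 (S(B, f) = -3 - 6 = -9)
z(d, h) = -20 + 8*d (z(d, h) = 4*(-5 + 2*d) = -20 + 8*d)
(z(S(24, r), -150) - 175622) + 111678 = ((-20 + 8*(-9)) - 175622) + 111678 = ((-20 - 72) - 175622) + 111678 = (-92 - 175622) + 111678 = -175714 + 111678 = -64036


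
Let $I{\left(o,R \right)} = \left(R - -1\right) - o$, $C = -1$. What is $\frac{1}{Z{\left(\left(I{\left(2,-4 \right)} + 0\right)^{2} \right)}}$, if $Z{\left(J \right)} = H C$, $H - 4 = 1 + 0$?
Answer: $- \frac{1}{5} \approx -0.2$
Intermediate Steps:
$H = 5$ ($H = 4 + \left(1 + 0\right) = 4 + 1 = 5$)
$I{\left(o,R \right)} = 1 + R - o$ ($I{\left(o,R \right)} = \left(R + 1\right) - o = \left(1 + R\right) - o = 1 + R - o$)
$Z{\left(J \right)} = -5$ ($Z{\left(J \right)} = 5 \left(-1\right) = -5$)
$\frac{1}{Z{\left(\left(I{\left(2,-4 \right)} + 0\right)^{2} \right)}} = \frac{1}{-5} = - \frac{1}{5}$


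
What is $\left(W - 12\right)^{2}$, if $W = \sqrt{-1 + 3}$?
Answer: $\left(12 - \sqrt{2}\right)^{2} \approx 112.06$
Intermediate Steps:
$W = \sqrt{2} \approx 1.4142$
$\left(W - 12\right)^{2} = \left(\sqrt{2} - 12\right)^{2} = \left(-12 + \sqrt{2}\right)^{2}$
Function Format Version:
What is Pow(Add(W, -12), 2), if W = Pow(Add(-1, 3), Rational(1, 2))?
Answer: Pow(Add(12, Mul(-1, Pow(2, Rational(1, 2)))), 2) ≈ 112.06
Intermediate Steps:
W = Pow(2, Rational(1, 2)) ≈ 1.4142
Pow(Add(W, -12), 2) = Pow(Add(Pow(2, Rational(1, 2)), -12), 2) = Pow(Add(-12, Pow(2, Rational(1, 2))), 2)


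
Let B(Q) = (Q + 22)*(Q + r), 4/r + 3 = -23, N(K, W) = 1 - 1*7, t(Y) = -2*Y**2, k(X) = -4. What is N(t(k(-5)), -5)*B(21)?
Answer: -69918/13 ≈ -5378.3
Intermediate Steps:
N(K, W) = -6 (N(K, W) = 1 - 7 = -6)
r = -2/13 (r = 4/(-3 - 23) = 4/(-26) = 4*(-1/26) = -2/13 ≈ -0.15385)
B(Q) = (22 + Q)*(-2/13 + Q) (B(Q) = (Q + 22)*(Q - 2/13) = (22 + Q)*(-2/13 + Q))
N(t(k(-5)), -5)*B(21) = -6*(-44/13 + 21**2 + (284/13)*21) = -6*(-44/13 + 441 + 5964/13) = -6*11653/13 = -69918/13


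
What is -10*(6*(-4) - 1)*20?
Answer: 5000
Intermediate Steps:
-10*(6*(-4) - 1)*20 = -10*(-24 - 1)*20 = -10*(-25)*20 = 250*20 = 5000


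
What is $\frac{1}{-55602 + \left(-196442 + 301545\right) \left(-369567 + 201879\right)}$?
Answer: $- \frac{1}{17624567466} \approx -5.6739 \cdot 10^{-11}$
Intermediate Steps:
$\frac{1}{-55602 + \left(-196442 + 301545\right) \left(-369567 + 201879\right)} = \frac{1}{-55602 + 105103 \left(-167688\right)} = \frac{1}{-55602 - 17624511864} = \frac{1}{-17624567466} = - \frac{1}{17624567466}$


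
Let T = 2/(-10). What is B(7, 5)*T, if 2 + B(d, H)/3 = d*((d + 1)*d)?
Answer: -234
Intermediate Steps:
T = -1/5 (T = 2*(-1/10) = -1/5 ≈ -0.20000)
B(d, H) = -6 + 3*d**2*(1 + d) (B(d, H) = -6 + 3*(d*((d + 1)*d)) = -6 + 3*(d*((1 + d)*d)) = -6 + 3*(d*(d*(1 + d))) = -6 + 3*(d**2*(1 + d)) = -6 + 3*d**2*(1 + d))
B(7, 5)*T = (-6 + 3*7**2 + 3*7**3)*(-1/5) = (-6 + 3*49 + 3*343)*(-1/5) = (-6 + 147 + 1029)*(-1/5) = 1170*(-1/5) = -234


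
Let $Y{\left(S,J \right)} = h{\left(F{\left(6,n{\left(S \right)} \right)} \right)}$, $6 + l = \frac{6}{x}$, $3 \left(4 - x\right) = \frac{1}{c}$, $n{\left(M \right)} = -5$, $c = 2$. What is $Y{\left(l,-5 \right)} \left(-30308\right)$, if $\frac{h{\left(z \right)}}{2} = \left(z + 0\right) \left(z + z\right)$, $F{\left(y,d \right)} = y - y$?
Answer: $0$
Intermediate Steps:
$x = \frac{23}{6}$ ($x = 4 - \frac{1}{3 \cdot 2} = 4 - \frac{1}{6} = \frac{23}{6} \approx 3.8333$)
$l = - \frac{102}{23}$ ($l = -6 + \frac{6}{\frac{23}{6}} = -6 + 6 \cdot \frac{6}{23} = -6 + \frac{36}{23} = - \frac{102}{23} \approx -4.4348$)
$F{\left(y,d \right)} = 0$
$h{\left(z \right)} = 4 z^{2}$ ($h{\left(z \right)} = 2 \left(z + 0\right) \left(z + z\right) = 2 z 2 z = 2 \cdot 2 z^{2} = 4 z^{2}$)
$Y{\left(S,J \right)} = 0$ ($Y{\left(S,J \right)} = 4 \cdot 0^{2} = 4 \cdot 0 = 0$)
$Y{\left(l,-5 \right)} \left(-30308\right) = 0 \left(-30308\right) = 0$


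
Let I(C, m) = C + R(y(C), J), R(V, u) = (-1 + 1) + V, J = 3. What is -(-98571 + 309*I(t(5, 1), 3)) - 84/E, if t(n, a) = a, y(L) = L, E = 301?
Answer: 4211967/43 ≈ 97953.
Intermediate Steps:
R(V, u) = V (R(V, u) = 0 + V = V)
I(C, m) = 2*C (I(C, m) = C + C = 2*C)
-(-98571 + 309*I(t(5, 1), 3)) - 84/E = -309/(1/(-319 + 2*1)) - 84/301 = -309/(1/(-319 + 2)) - 84*1/301 = -309/(1/(-317)) - 12/43 = -309/(-1/317) - 12/43 = -309*(-317) - 12/43 = 97953 - 12/43 = 4211967/43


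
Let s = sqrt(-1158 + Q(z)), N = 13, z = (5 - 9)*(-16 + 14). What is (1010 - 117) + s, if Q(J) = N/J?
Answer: 893 + 29*I*sqrt(22)/4 ≈ 893.0 + 34.005*I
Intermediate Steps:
z = 8 (z = -4*(-2) = 8)
Q(J) = 13/J
s = 29*I*sqrt(22)/4 (s = sqrt(-1158 + 13/8) = sqrt(-9251/8) = 29*I*sqrt(22)/4 ≈ 34.005*I)
(1010 - 117) + s = (1010 - 117) + 29*I*sqrt(22)/4 = 893 + 29*I*sqrt(22)/4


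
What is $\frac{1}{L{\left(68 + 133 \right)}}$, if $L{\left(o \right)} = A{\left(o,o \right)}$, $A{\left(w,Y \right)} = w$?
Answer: $\frac{1}{201} \approx 0.0049751$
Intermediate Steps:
$L{\left(o \right)} = o$
$\frac{1}{L{\left(68 + 133 \right)}} = \frac{1}{68 + 133} = \frac{1}{201}$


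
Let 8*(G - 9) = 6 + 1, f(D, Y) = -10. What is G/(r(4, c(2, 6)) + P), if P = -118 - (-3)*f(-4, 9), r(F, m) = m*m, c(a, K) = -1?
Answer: -79/1176 ≈ -0.067177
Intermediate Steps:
G = 79/8 (G = 9 + (6 + 1)/8 = 9 + (1/8)*7 = 9 + 7/8 = 79/8 ≈ 9.8750)
r(F, m) = m**2
P = -148 (P = -118 - (-3)*(-10) = -118 - 1*30 = -118 - 30 = -148)
G/(r(4, c(2, 6)) + P) = (79/8)/((-1)**2 - 148) = (79/8)/(1 - 148) = (79/8)/(-147) = -1/147*79/8 = -79/1176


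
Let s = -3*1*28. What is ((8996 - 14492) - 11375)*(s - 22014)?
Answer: 372815358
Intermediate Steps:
s = -84 (s = -3*28 = -84)
((8996 - 14492) - 11375)*(s - 22014) = ((8996 - 14492) - 11375)*(-84 - 22014) = (-5496 - 11375)*(-22098) = -16871*(-22098) = 372815358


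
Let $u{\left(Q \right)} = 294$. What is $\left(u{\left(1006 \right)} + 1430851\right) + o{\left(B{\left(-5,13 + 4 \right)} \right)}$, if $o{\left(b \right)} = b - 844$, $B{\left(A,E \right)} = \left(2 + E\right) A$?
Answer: $1430206$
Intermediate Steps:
$B{\left(A,E \right)} = A \left(2 + E\right)$
$o{\left(b \right)} = -844 + b$
$\left(u{\left(1006 \right)} + 1430851\right) + o{\left(B{\left(-5,13 + 4 \right)} \right)} = \left(294 + 1430851\right) - \left(844 + 5 \left(2 + \left(13 + 4\right)\right)\right) = 1431145 - \left(844 + 5 \left(2 + 17\right)\right) = 1431145 - 939 = 1430206$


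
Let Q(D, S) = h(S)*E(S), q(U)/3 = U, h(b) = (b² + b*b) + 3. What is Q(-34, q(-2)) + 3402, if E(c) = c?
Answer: 2952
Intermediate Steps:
h(b) = 3 + 2*b² (h(b) = (b² + b²) + 3 = 2*b² + 3 = 3 + 2*b²)
q(U) = 3*U
Q(D, S) = S*(3 + 2*S²) (Q(D, S) = (3 + 2*S²)*S = S*(3 + 2*S²))
Q(-34, q(-2)) + 3402 = (3*(-2))*(3 + 2*(3*(-2))²) + 3402 = -6*(3 + 2*(-6)²) + 3402 = -6*(3 + 2*36) + 3402 = -6*(3 + 72) + 3402 = -6*75 + 3402 = -450 + 3402 = 2952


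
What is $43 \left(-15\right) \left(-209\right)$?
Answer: $134805$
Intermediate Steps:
$43 \left(-15\right) \left(-209\right) = \left(-645\right) \left(-209\right) = 134805$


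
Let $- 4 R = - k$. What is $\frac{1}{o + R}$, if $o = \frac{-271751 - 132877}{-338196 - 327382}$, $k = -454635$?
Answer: $- \frac{1331156}{151296717759} \approx -8.7983 \cdot 10^{-6}$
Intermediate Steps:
$o = \frac{202314}{332789}$ ($o = - \frac{404628}{-665578} = \left(-404628\right) \left(- \frac{1}{665578}\right) = \frac{202314}{332789} \approx 0.60793$)
$R = - \frac{454635}{4}$ ($R = - \frac{\left(-1\right) \left(-454635\right)}{4} = \left(- \frac{1}{4}\right) 454635 = - \frac{454635}{4} \approx -1.1366 \cdot 10^{5}$)
$\frac{1}{o + R} = \frac{1}{\frac{202314}{332789} - \frac{454635}{4}} = \frac{1}{- \frac{151296717759}{1331156}} = - \frac{1331156}{151296717759}$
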